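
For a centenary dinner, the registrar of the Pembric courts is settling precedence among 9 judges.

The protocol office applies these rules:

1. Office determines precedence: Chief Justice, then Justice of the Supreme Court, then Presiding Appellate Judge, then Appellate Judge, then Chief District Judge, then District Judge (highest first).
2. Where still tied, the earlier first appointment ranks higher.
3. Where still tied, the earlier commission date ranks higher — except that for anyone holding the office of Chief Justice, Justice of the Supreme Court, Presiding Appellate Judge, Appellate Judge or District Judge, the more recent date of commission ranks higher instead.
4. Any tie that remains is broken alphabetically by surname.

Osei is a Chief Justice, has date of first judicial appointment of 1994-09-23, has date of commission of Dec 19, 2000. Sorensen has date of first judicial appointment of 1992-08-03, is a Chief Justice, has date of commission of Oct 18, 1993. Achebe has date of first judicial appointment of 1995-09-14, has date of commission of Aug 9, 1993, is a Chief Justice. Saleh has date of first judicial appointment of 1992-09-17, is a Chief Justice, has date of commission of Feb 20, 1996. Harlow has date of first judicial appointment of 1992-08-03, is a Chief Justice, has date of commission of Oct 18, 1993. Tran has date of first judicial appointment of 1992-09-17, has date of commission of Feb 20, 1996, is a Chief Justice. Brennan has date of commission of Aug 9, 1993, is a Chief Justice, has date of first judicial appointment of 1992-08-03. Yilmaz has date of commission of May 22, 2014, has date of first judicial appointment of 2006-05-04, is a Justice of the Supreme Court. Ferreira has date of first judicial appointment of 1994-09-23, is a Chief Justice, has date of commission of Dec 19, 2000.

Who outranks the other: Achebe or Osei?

Osei

By office: Harlow, Sorensen, Brennan, Saleh, Tran, Ferreira, Osei and Achebe (Chief Justice); then Yilmaz (Justice of the Supreme Court).
Among Harlow, Sorensen, Brennan, Saleh, Tran, Ferreira, Osei and Achebe, by date of first judicial appointment (earlier first): Harlow, Sorensen and Brennan (1992-08-03) before Saleh and Tran (1992-09-17) before Ferreira and Osei (1994-09-23) before Achebe (1995-09-14).
Among Harlow, Sorensen and Brennan, by date of commission (later first) (reversed rule for this group): Harlow and Sorensen (Oct 18, 1993) before Brennan (Aug 9, 1993).
Among Harlow and Sorensen, alphabetically by surname: Harlow before Sorensen.
Saleh and Tran both have date of commission Feb 20, 1996, so the next rule applies.
Among Saleh and Tran, alphabetically by surname: Saleh before Tran.
Ferreira and Osei both have date of commission Dec 19, 2000, so the next rule applies.
Among Ferreira and Osei, alphabetically by surname: Ferreira before Osei.
So Osei takes precedence.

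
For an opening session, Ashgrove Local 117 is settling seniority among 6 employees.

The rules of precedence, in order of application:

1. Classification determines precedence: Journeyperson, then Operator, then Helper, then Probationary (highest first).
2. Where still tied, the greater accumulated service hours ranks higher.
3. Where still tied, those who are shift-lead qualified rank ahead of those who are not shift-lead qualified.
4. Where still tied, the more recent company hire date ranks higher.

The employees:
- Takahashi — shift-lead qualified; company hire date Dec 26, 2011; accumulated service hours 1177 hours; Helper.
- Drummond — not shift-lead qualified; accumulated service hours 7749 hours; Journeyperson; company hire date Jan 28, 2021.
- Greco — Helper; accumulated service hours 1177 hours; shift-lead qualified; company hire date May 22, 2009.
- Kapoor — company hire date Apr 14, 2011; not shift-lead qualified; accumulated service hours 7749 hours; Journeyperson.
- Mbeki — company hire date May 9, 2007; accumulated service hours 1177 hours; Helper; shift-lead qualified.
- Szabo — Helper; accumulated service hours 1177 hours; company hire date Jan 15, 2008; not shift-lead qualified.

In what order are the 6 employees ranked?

Drummond, Kapoor, Takahashi, Greco, Mbeki, Szabo

By classification: Drummond and Kapoor (Journeyperson); then Takahashi, Greco, Mbeki and Szabo (Helper).
Drummond and Kapoor both have accumulated service hours 7749 hours, so the next rule applies.
Drummond and Kapoor are each not shift-lead qualified, so the next rule applies.
Among Drummond and Kapoor, by company hire date (later first): Drummond (Jan 28, 2021) before Kapoor (Apr 14, 2011).
Takahashi, Greco, Mbeki and Szabo all have accumulated service hours 1177 hours, so the next rule applies.
Among Takahashi, Greco, Mbeki and Szabo, shift-lead qualified before not shift-lead qualified: Takahashi, Greco and Mbeki (shift-lead qualified) before Szabo (not shift-lead qualified).
Among Takahashi, Greco and Mbeki, by company hire date (later first): Takahashi (Dec 26, 2011) before Greco (May 22, 2009) before Mbeki (May 9, 2007).
Full order: Drummond, Kapoor, Takahashi, Greco, Mbeki, Szabo.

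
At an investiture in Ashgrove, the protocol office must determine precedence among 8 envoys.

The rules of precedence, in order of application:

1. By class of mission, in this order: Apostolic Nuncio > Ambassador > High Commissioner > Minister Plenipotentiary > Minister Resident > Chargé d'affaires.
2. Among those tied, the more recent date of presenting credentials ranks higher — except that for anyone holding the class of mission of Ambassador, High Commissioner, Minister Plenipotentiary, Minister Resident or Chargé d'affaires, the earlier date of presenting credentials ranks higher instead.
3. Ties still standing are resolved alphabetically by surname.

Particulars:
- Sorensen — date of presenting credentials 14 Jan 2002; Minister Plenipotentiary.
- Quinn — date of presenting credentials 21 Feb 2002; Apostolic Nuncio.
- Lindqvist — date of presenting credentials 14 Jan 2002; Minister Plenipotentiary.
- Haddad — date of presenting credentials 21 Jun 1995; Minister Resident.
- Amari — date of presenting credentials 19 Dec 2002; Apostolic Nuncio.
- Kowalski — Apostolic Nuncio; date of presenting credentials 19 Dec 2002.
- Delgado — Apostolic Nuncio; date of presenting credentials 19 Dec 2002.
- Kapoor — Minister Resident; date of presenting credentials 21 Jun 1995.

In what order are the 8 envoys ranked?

Amari, Delgado, Kowalski, Quinn, Lindqvist, Sorensen, Haddad, Kapoor

By class of mission: Amari, Delgado, Kowalski and Quinn (Apostolic Nuncio); then Lindqvist and Sorensen (Minister Plenipotentiary); then Haddad and Kapoor (Minister Resident).
Among Amari, Delgado, Kowalski and Quinn, by date of presenting credentials (later first): Amari, Delgado and Kowalski (19 Dec 2002) before Quinn (21 Feb 2002).
Among Amari, Delgado and Kowalski, alphabetically by surname: Amari before Delgado before Kowalski.
Lindqvist and Sorensen both have date of presenting credentials 14 Jan 2002, so the next rule applies.
Among Lindqvist and Sorensen, alphabetically by surname: Lindqvist before Sorensen.
Haddad and Kapoor both have date of presenting credentials 21 Jun 1995, so the next rule applies.
Among Haddad and Kapoor, alphabetically by surname: Haddad before Kapoor.
Full order: Amari, Delgado, Kowalski, Quinn, Lindqvist, Sorensen, Haddad, Kapoor.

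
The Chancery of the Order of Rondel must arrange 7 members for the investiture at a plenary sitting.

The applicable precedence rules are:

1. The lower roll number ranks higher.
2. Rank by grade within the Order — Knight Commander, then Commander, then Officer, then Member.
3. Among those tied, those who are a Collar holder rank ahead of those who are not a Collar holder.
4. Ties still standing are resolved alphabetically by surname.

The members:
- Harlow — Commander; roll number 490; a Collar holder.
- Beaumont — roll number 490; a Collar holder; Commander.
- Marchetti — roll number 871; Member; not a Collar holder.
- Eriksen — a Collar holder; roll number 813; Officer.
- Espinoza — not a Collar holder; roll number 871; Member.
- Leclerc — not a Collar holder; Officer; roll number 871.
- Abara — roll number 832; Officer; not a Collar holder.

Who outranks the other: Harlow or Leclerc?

Harlow

By roll number (lower first): Beaumont and Harlow (both 490); then Eriksen (813); then Abara (832); then Leclerc, Espinoza and Marchetti (each 871).
Beaumont and Harlow are each Commander, so the next rule applies.
Beaumont and Harlow are each a Collar holder, so the next rule applies.
Among Beaumont and Harlow, alphabetically by surname: Beaumont before Harlow.
Among Leclerc, Espinoza and Marchetti, by grade within the Order: Leclerc (Officer) before Espinoza and Marchetti (Member).
Espinoza and Marchetti are each not a Collar holder, so the next rule applies.
Among Espinoza and Marchetti, alphabetically by surname: Espinoza before Marchetti.
So Harlow takes precedence.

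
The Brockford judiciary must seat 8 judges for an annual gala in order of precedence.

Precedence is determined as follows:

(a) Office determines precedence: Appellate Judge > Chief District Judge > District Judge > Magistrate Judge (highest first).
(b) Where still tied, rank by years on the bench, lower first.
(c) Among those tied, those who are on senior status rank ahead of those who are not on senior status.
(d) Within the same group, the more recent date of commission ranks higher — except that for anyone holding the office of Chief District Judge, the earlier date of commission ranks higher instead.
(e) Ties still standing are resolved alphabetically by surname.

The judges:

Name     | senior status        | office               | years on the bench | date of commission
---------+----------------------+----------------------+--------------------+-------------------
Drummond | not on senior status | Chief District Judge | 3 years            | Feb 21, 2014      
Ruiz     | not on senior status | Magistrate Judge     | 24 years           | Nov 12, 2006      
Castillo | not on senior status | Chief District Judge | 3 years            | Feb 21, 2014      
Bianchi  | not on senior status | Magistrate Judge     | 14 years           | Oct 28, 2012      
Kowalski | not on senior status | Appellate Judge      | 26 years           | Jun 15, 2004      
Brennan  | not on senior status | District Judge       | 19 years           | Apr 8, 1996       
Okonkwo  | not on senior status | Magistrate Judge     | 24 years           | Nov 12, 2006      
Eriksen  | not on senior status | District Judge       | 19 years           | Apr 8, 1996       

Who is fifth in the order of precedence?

By office: Kowalski (Appellate Judge); then Castillo and Drummond (Chief District Judge); then Brennan and Eriksen (District Judge); then Bianchi, Okonkwo and Ruiz (Magistrate Judge).
Castillo and Drummond both have years on the bench 3 years, so the next rule applies.
Castillo and Drummond are each not on senior status, so the next rule applies.
Castillo and Drummond both have date of commission Feb 21, 2014, so the next rule applies.
Among Castillo and Drummond, alphabetically by surname: Castillo before Drummond.
Brennan and Eriksen both have years on the bench 19 years, so the next rule applies.
Brennan and Eriksen are each not on senior status, so the next rule applies.
Brennan and Eriksen both have date of commission Apr 8, 1996, so the next rule applies.
Among Brennan and Eriksen, alphabetically by surname: Brennan before Eriksen.
Among Bianchi, Okonkwo and Ruiz, by years on the bench (lower first): Bianchi (14 years) before Okonkwo and Ruiz (24 years).
Okonkwo and Ruiz are each not on senior status, so the next rule applies.
Okonkwo and Ruiz both have date of commission Nov 12, 2006, so the next rule applies.
Among Okonkwo and Ruiz, alphabetically by surname: Okonkwo before Ruiz.
Order: Kowalski, Castillo, Drummond, Brennan, Eriksen, Bianchi, Okonkwo, Ruiz.

Eriksen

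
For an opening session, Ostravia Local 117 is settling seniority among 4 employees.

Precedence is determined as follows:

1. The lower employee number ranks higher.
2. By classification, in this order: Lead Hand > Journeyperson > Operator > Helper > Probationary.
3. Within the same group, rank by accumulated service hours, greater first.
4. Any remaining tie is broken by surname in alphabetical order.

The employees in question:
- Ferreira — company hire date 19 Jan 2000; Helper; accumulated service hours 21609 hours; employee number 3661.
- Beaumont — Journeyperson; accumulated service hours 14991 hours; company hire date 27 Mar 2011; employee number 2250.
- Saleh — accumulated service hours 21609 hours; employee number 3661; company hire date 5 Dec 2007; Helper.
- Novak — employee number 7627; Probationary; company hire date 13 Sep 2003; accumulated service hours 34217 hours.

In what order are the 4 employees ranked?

By employee number (lower first): Beaumont (2250); then Ferreira and Saleh (both 3661); then Novak (7627).
Ferreira and Saleh are each Helper, so the next rule applies.
Ferreira and Saleh both have accumulated service hours 21609 hours, so the next rule applies.
Among Ferreira and Saleh, alphabetically by surname: Ferreira before Saleh.
Full order: Beaumont, Ferreira, Saleh, Novak.

Beaumont, Ferreira, Saleh, Novak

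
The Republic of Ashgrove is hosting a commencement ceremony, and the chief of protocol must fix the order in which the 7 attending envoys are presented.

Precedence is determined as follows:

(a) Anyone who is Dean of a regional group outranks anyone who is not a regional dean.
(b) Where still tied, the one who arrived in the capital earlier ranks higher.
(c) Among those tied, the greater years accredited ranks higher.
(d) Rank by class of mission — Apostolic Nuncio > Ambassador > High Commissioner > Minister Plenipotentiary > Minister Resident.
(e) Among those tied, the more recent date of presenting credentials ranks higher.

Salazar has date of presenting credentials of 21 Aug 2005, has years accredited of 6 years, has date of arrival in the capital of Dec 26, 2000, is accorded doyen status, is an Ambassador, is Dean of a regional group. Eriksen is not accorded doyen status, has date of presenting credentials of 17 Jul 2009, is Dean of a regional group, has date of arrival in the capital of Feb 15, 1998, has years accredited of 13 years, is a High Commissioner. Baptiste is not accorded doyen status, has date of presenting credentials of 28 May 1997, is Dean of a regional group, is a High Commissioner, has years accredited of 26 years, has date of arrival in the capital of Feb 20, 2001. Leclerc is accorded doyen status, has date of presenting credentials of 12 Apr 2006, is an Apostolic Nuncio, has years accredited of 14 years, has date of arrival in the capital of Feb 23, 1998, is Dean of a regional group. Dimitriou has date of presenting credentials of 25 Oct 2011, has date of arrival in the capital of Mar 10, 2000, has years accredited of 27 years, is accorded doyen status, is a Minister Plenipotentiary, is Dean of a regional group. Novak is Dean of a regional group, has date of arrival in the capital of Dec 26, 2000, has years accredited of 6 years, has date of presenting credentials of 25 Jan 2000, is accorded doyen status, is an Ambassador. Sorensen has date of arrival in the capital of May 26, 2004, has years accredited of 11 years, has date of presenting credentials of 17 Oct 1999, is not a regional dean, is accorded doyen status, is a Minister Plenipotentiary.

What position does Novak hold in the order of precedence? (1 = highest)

By the first rule: Eriksen, Leclerc, Dimitriou, Salazar, Novak and Baptiste (each Dean of a regional group); then Sorensen (not a regional dean).
Among Eriksen, Leclerc, Dimitriou, Salazar, Novak and Baptiste, by date of arrival in the capital (earlier first): Eriksen (Feb 15, 1998) before Leclerc (Feb 23, 1998) before Dimitriou (Mar 10, 2000) before Salazar and Novak (Dec 26, 2000) before Baptiste (Feb 20, 2001).
Salazar and Novak both have years accredited 6 years, so the next rule applies.
Salazar and Novak are each Ambassador, so the next rule applies.
Among Salazar and Novak, by date of presenting credentials (later first): Salazar (21 Aug 2005) before Novak (25 Jan 2000).
Order: Eriksen, Leclerc, Dimitriou, Salazar, Novak, Baptiste, Sorensen. So position 5.

5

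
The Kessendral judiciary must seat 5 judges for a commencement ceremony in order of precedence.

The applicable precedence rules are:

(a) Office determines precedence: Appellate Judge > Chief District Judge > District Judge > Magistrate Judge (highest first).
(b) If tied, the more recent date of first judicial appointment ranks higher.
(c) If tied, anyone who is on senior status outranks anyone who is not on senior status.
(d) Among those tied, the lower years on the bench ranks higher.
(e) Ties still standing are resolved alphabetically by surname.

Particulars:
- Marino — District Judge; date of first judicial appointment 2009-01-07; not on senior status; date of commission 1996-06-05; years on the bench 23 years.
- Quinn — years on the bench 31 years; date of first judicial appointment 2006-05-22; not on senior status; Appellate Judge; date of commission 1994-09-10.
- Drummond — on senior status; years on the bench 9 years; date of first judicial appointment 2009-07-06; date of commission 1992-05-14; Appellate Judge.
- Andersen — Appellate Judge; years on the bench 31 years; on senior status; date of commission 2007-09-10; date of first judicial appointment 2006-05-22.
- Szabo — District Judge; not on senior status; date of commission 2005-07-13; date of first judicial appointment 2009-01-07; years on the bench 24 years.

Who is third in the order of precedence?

Quinn

By office: Drummond, Andersen and Quinn (Appellate Judge); then Marino and Szabo (District Judge).
Among Drummond, Andersen and Quinn, by date of first judicial appointment (later first): Drummond (2009-07-06) before Andersen and Quinn (2006-05-22).
Among Andersen and Quinn, on senior status before not on senior status: Andersen (on senior status) before Quinn (not on senior status).
Marino and Szabo both have date of first judicial appointment 2009-01-07, so the next rule applies.
Marino and Szabo are each not on senior status, so the next rule applies.
Among Marino and Szabo, by years on the bench (lower first): Marino (23 years) before Szabo (24 years).
Order: Drummond, Andersen, Quinn, Marino, Szabo.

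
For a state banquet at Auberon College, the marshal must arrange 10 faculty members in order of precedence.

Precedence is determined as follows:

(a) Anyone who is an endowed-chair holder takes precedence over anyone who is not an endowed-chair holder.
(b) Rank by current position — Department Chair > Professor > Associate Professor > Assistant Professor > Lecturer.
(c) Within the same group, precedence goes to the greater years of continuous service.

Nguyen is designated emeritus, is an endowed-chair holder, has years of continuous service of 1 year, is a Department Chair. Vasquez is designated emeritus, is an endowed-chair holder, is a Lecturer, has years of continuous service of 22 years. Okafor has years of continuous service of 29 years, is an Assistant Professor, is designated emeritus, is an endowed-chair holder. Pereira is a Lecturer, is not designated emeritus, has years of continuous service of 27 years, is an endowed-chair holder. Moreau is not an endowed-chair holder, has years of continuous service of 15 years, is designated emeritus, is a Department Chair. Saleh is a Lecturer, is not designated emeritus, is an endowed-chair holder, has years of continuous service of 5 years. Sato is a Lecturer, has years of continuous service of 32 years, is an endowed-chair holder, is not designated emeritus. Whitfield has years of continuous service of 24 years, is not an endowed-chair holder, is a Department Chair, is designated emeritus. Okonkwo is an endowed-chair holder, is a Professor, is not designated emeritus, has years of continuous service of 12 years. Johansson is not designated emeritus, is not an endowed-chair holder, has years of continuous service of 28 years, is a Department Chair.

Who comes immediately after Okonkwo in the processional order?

By the first rule: Nguyen, Okonkwo, Okafor, Sato, Pereira, Vasquez and Saleh (each an endowed-chair holder); then Johansson, Whitfield and Moreau (each not an endowed-chair holder).
Among Nguyen, Okonkwo, Okafor, Sato, Pereira, Vasquez and Saleh, by current position: Nguyen (Department Chair) before Okonkwo (Professor) before Okafor (Assistant Professor) before Sato, Pereira, Vasquez and Saleh (Lecturer).
Among Sato, Pereira, Vasquez and Saleh, by years of continuous service (higher first): Sato (32 years) before Pereira (27 years) before Vasquez (22 years) before Saleh (5 years).
Johansson, Whitfield and Moreau are each Department Chair, so the next rule applies.
Among Johansson, Whitfield and Moreau, by years of continuous service (higher first): Johansson (28 years) before Whitfield (24 years) before Moreau (15 years).
Order: Nguyen, Okonkwo, Okafor, Sato, Pereira, Vasquez, Saleh, Johansson, Whitfield, Moreau.

Okafor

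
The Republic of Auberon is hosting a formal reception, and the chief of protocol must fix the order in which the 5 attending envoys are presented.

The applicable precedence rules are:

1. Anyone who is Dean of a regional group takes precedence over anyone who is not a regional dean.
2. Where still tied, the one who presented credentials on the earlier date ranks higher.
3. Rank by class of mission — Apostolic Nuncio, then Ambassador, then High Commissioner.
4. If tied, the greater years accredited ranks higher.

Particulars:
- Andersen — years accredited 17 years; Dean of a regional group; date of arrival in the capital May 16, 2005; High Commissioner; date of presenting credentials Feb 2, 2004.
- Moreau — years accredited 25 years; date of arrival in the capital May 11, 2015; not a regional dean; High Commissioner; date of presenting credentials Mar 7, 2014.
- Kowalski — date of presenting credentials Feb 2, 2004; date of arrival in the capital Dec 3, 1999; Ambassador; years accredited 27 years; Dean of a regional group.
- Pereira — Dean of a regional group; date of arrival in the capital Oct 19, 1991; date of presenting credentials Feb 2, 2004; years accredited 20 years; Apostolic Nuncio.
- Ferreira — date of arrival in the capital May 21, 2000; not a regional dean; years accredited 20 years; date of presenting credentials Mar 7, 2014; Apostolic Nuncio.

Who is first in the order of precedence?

By the first rule: Pereira, Kowalski and Andersen (each Dean of a regional group); then Ferreira and Moreau (both not a regional dean).
Pereira, Kowalski and Andersen all have date of presenting credentials Feb 2, 2004, so the next rule applies.
Among Pereira, Kowalski and Andersen, by class of mission: Pereira (Apostolic Nuncio) before Kowalski (Ambassador) before Andersen (High Commissioner).
Ferreira and Moreau both have date of presenting credentials Mar 7, 2014, so the next rule applies.
Among Ferreira and Moreau, by class of mission: Ferreira (Apostolic Nuncio) before Moreau (High Commissioner).
Order: Pereira, Kowalski, Andersen, Ferreira, Moreau.

Pereira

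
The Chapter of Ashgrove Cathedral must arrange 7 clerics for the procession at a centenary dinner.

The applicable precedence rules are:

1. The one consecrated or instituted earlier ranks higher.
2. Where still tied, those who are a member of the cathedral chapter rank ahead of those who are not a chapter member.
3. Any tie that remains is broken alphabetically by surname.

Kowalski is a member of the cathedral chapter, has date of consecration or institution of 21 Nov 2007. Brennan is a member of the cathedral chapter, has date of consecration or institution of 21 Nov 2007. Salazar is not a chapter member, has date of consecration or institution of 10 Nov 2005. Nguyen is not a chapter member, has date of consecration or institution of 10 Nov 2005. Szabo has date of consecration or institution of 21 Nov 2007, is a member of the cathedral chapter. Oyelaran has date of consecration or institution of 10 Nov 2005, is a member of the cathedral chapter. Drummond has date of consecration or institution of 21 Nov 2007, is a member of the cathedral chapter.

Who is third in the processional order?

Salazar

By date of consecration or institution (earlier first): Oyelaran, Nguyen and Salazar (each 10 Nov 2005); then Brennan, Drummond, Kowalski and Szabo (each 21 Nov 2007).
Among Oyelaran, Nguyen and Salazar, a member of the cathedral chapter before not a chapter member: Oyelaran (a member of the cathedral chapter) before Nguyen and Salazar (not a chapter member).
Among Nguyen and Salazar, alphabetically by surname: Nguyen before Salazar.
Brennan, Drummond, Kowalski and Szabo are each a member of the cathedral chapter, so the next rule applies.
Among Brennan, Drummond, Kowalski and Szabo, alphabetically by surname: Brennan before Drummond before Kowalski before Szabo.
Order: Oyelaran, Nguyen, Salazar, Brennan, Drummond, Kowalski, Szabo.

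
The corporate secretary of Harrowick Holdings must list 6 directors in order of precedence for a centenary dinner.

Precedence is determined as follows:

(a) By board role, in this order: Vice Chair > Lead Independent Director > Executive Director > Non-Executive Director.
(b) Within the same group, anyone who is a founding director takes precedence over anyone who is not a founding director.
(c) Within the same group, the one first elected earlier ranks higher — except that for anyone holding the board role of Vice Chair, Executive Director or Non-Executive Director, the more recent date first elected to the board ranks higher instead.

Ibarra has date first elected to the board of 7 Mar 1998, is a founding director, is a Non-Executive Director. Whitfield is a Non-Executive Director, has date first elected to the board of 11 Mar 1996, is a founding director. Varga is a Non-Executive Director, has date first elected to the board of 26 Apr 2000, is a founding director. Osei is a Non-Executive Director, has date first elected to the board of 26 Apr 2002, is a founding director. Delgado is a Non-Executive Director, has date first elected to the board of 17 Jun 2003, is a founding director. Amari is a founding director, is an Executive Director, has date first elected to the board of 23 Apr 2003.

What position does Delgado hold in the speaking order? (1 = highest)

2

By board role: Amari (Executive Director); then Delgado, Osei, Varga, Ibarra and Whitfield (Non-Executive Director).
Delgado, Osei, Varga, Ibarra and Whitfield are each a founding director, so the next rule applies.
Among Delgado, Osei, Varga, Ibarra and Whitfield, by date first elected to the board (later first) (reversed rule for this group): Delgado (17 Jun 2003) before Osei (26 Apr 2002) before Varga (26 Apr 2000) before Ibarra (7 Mar 1998) before Whitfield (11 Mar 1996).
Order: Amari, Delgado, Osei, Varga, Ibarra, Whitfield. So position 2.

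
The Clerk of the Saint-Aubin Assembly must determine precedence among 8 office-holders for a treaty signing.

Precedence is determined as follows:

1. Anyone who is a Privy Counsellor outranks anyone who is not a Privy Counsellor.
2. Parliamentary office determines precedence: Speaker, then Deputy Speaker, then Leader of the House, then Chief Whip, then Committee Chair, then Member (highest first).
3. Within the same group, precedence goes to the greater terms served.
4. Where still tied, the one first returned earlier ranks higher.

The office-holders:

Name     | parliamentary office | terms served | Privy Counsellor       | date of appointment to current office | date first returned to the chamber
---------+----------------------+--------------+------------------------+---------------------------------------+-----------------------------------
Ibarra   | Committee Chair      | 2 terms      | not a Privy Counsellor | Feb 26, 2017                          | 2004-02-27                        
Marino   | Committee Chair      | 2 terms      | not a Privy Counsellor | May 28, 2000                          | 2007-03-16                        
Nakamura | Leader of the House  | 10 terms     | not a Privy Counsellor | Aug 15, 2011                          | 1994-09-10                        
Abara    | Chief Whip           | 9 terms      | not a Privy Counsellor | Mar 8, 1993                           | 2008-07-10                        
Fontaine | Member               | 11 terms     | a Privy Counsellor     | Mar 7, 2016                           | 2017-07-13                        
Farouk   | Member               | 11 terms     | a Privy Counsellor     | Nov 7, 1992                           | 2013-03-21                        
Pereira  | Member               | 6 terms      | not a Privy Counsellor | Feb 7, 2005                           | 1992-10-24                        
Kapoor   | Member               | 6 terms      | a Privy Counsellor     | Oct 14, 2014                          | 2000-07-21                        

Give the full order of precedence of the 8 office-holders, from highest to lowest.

Farouk, Fontaine, Kapoor, Nakamura, Abara, Ibarra, Marino, Pereira

By the first rule: Farouk, Fontaine and Kapoor (each a Privy Counsellor); then Nakamura, Abara, Ibarra, Marino and Pereira (each not a Privy Counsellor).
Farouk, Fontaine and Kapoor are each Member, so the next rule applies.
Among Farouk, Fontaine and Kapoor, by terms served (higher first): Farouk and Fontaine (11 terms) before Kapoor (6 terms).
Among Farouk and Fontaine, by date first returned to the chamber (earlier first): Farouk (2013-03-21) before Fontaine (2017-07-13).
Among Nakamura, Abara, Ibarra, Marino and Pereira, by parliamentary office: Nakamura (Leader of the House) before Abara (Chief Whip) before Ibarra and Marino (Committee Chair) before Pereira (Member).
Ibarra and Marino both have terms served 2 terms, so the next rule applies.
Among Ibarra and Marino, by date first returned to the chamber (earlier first): Ibarra (2004-02-27) before Marino (2007-03-16).
Full order: Farouk, Fontaine, Kapoor, Nakamura, Abara, Ibarra, Marino, Pereira.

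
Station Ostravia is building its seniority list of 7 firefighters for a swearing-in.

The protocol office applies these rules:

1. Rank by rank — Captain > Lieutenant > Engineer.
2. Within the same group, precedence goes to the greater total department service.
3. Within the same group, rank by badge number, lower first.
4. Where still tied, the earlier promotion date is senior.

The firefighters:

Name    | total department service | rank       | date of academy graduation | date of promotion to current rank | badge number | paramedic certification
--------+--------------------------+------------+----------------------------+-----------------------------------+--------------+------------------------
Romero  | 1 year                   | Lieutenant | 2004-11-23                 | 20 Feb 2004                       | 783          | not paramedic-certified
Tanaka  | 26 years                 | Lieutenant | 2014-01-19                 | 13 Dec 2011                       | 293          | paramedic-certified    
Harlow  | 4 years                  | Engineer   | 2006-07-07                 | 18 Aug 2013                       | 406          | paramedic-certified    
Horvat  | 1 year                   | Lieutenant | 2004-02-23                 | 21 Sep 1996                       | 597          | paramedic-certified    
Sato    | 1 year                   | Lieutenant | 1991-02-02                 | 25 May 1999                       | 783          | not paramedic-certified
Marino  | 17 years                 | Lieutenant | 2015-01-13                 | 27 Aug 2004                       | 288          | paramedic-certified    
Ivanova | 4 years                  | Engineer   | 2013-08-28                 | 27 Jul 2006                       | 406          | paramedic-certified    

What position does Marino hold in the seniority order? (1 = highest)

By rank: Tanaka, Marino, Horvat, Sato and Romero (Lieutenant); then Ivanova and Harlow (Engineer).
Among Tanaka, Marino, Horvat, Sato and Romero, by total department service (higher first): Tanaka (26 years) before Marino (17 years) before Horvat, Sato and Romero (1 year).
Among Horvat, Sato and Romero, by badge number (lower first): Horvat (597) before Sato and Romero (783).
Among Sato and Romero, by date of promotion to current rank (earlier first): Sato (25 May 1999) before Romero (20 Feb 2004).
Ivanova and Harlow both have total department service 4 years, so the next rule applies.
Ivanova and Harlow both have badge number 406, so the next rule applies.
Among Ivanova and Harlow, by date of promotion to current rank (earlier first): Ivanova (27 Jul 2006) before Harlow (18 Aug 2013).
Order: Tanaka, Marino, Horvat, Sato, Romero, Ivanova, Harlow. So position 2.

2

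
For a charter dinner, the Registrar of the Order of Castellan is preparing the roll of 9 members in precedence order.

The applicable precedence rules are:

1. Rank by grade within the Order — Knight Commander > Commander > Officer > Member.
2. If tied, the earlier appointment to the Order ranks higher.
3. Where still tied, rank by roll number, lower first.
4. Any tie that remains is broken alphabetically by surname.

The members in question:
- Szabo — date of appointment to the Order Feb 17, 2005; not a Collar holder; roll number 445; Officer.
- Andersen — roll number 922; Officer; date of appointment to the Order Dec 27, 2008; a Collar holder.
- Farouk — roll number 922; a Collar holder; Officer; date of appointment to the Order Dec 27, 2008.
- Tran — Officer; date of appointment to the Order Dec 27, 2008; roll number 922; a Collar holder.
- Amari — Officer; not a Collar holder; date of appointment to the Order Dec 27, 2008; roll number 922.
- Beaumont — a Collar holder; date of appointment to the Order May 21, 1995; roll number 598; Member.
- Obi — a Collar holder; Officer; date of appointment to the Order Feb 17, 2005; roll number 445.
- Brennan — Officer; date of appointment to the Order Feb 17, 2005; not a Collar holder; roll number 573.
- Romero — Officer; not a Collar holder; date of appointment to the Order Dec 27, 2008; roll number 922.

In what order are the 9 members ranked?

By grade within the Order: Obi, Szabo, Brennan, Amari, Andersen, Farouk, Romero and Tran (Officer); then Beaumont (Member).
Among Obi, Szabo, Brennan, Amari, Andersen, Farouk, Romero and Tran, by date of appointment to the Order (earlier first): Obi, Szabo and Brennan (Feb 17, 2005) before Amari, Andersen, Farouk, Romero and Tran (Dec 27, 2008).
Among Obi, Szabo and Brennan, by roll number (lower first): Obi and Szabo (445) before Brennan (573).
Among Obi and Szabo, alphabetically by surname: Obi before Szabo.
Amari, Andersen, Farouk, Romero and Tran all have roll number 922, so the next rule applies.
Among Amari, Andersen, Farouk, Romero and Tran, alphabetically by surname: Amari before Andersen before Farouk before Romero before Tran.
Full order: Obi, Szabo, Brennan, Amari, Andersen, Farouk, Romero, Tran, Beaumont.

Obi, Szabo, Brennan, Amari, Andersen, Farouk, Romero, Tran, Beaumont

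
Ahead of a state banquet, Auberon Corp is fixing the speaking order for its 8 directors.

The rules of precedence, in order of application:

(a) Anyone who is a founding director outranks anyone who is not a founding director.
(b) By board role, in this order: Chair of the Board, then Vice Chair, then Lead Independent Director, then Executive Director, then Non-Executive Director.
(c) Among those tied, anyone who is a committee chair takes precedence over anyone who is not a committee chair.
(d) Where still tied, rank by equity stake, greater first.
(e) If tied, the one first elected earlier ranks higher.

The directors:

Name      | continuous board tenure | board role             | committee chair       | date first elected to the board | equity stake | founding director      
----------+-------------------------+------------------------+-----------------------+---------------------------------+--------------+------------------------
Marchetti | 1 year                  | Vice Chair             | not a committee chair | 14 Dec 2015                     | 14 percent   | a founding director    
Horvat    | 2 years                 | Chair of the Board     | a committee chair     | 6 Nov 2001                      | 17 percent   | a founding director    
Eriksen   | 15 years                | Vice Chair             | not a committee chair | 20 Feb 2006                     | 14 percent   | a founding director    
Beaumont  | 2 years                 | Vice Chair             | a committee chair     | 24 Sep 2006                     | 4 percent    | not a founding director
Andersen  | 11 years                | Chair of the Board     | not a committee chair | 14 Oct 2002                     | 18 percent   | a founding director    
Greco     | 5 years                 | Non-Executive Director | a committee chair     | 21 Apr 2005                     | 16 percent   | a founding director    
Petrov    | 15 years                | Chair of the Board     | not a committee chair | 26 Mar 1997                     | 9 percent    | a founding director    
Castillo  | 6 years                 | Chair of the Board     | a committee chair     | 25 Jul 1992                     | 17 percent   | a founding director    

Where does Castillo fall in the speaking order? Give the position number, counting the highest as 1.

By the first rule: Castillo, Horvat, Andersen, Petrov, Eriksen, Marchetti and Greco (each a founding director); then Beaumont (not a founding director).
Among Castillo, Horvat, Andersen, Petrov, Eriksen, Marchetti and Greco, by board role: Castillo, Horvat, Andersen and Petrov (Chair of the Board) before Eriksen and Marchetti (Vice Chair) before Greco (Non-Executive Director).
Among Castillo, Horvat, Andersen and Petrov, a committee chair before not a committee chair: Castillo and Horvat (a committee chair) before Andersen and Petrov (not a committee chair).
Castillo and Horvat both have equity stake 17 percent, so the next rule applies.
Among Castillo and Horvat, by date first elected to the board (earlier first): Castillo (25 Jul 1992) before Horvat (6 Nov 2001).
Among Andersen and Petrov, by equity stake (higher first): Andersen (18 percent) before Petrov (9 percent).
Eriksen and Marchetti are each not a committee chair, so the next rule applies.
Eriksen and Marchetti both have equity stake 14 percent, so the next rule applies.
Among Eriksen and Marchetti, by date first elected to the board (earlier first): Eriksen (20 Feb 2006) before Marchetti (14 Dec 2015).
Order: Castillo, Horvat, Andersen, Petrov, Eriksen, Marchetti, Greco, Beaumont. So position 1.

1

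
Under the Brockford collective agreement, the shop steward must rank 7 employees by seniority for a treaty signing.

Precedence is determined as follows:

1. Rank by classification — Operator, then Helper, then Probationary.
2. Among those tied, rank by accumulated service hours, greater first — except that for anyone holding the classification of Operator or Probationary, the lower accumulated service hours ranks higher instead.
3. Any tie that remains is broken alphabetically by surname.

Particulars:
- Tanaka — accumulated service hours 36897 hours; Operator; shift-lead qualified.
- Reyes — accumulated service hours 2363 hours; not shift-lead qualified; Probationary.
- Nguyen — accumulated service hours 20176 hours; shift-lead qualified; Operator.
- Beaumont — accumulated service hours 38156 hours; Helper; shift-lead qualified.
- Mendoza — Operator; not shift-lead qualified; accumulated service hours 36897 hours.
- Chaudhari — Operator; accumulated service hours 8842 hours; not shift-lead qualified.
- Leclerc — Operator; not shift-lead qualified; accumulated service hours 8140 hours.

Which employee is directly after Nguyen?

By classification: Leclerc, Chaudhari, Nguyen, Mendoza and Tanaka (Operator); then Beaumont (Helper); then Reyes (Probationary).
Among Leclerc, Chaudhari, Nguyen, Mendoza and Tanaka, by accumulated service hours (lower first) (reversed rule for this group): Leclerc (8140 hours) before Chaudhari (8842 hours) before Nguyen (20176 hours) before Mendoza and Tanaka (36897 hours).
Among Mendoza and Tanaka, alphabetically by surname: Mendoza before Tanaka.
Order: Leclerc, Chaudhari, Nguyen, Mendoza, Tanaka, Beaumont, Reyes.

Mendoza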